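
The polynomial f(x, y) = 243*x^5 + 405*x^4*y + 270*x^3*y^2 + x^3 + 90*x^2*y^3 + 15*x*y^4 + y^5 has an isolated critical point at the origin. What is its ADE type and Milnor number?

Type E8, Milnor number mu = 8.

The Hessian of f at 0 is [[0, 0], [0, 0]] with rank 0, so corank 2. A Groebner basis of the Jacobian ideal J(f) in C{x,y} is {y^5, x*y^3 + y^4/12, x^2}; counting standard monomials gives mu = 8. Corank 2; j^3 = x^3 is a perfect cube, so E-series; the 5-jet and mu = 8 give E_8.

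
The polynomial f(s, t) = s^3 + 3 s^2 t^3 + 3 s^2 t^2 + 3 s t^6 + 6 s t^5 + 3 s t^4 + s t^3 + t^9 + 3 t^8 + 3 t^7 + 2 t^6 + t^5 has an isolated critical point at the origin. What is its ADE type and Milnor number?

The Hessian of f at 0 has rank 0. Corank 2; j^3 = s^3 is a perfect cube, so E-series; the 4-jet and mu = 7 give E_7.

Type E7, Milnor number mu = 7.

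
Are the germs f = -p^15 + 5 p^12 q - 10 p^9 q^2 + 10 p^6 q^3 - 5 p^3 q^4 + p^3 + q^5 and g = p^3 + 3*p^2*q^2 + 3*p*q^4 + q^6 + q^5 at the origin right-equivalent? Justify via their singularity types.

Yes.

The Hessian of f at 0 has rank 0. Corank 2; j^3 = p^3 is a perfect cube, so E-series; the 5-jet and mu = 8 give E_8. The Hessian of g at 0 has rank 0. Corank 2; j^3 = p^3 is a perfect cube, so E-series; the 5-jet and mu = 8 give E_8. Both have type E_8, hence right-equivalent.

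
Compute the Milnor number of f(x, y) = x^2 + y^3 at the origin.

The Hessian of f at 0 has rank 1. Corank 1: A-series; mu = 2 gives A_2.

2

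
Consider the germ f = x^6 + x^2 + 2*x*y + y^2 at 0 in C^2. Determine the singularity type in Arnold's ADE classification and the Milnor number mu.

The Hessian of f at 0 has rank 1. Corank 1: A-series; mu = 5 gives A_5.

Type A5, Milnor number mu = 5.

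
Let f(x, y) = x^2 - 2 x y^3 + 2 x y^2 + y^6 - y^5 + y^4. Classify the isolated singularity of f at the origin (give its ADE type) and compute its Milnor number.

Type A4, Milnor number mu = 4.

The Hessian of f at 0 has rank 1. Corank 1: A-series; mu = 4 gives A_4.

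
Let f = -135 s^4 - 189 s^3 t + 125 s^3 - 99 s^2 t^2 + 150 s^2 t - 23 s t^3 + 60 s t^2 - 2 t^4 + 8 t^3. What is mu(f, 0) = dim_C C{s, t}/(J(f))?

The Hessian of f at 0 has rank 0. Corank 2; j^3 = (5*s + 2*t)^3 is a perfect cube, so E-series; the 4-jet and mu = 7 give E_7.

7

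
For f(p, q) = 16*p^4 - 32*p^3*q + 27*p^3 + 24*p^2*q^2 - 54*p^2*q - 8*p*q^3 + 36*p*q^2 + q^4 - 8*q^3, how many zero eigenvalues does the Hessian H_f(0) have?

2

The Hessian at 0 is [[0, 0], [0, 0]] of rank 0; hence corank 2.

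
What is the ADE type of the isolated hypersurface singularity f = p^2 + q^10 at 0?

A_9

The Hessian of f at 0 is [[2, 0], [0, 0]] with rank 1, so corank 1. A Groebner basis of the Jacobian ideal J(f) in C{p,q} is {q^9, p}; counting standard monomials gives mu = 9. Corank 1: A-series; mu = 9 gives A_9.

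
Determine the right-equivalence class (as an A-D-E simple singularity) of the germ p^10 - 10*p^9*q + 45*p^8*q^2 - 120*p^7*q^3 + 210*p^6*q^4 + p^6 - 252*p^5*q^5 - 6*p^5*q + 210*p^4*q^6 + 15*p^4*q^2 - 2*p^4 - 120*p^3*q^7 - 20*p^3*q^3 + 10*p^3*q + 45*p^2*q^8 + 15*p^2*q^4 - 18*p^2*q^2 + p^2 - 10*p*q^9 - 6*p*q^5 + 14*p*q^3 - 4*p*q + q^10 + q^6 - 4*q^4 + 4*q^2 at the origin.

A_{9}

The Hessian of f at 0 has rank 1. Corank 1: A-series; mu = 9 gives A_9.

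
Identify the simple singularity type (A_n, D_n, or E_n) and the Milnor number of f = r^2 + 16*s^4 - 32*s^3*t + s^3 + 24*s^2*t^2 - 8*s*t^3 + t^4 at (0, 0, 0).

Type E_6, Milnor number mu = 6.

The Hessian of f at 0 is [[0, 0, 0], [0, 0, 0], [0, 0, 2]] with rank 1, so corank 2. A Groebner basis of the Jacobian ideal J(f) in C{s,t,r} is {t^4, s*t^2 - t^3/6, s^2, r}; counting standard monomials gives mu = 6. Corank 2; j^3 = s^3 is a perfect cube, so E-series; the 4-jet and mu = 6 give E_6.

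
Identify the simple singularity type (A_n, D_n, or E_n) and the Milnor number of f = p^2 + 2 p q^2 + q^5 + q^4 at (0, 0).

Type A_{4}, Milnor number mu = 4.

The Hessian of f at 0 is [[2, 0], [0, 0]] with rank 1, so corank 1. A Groebner basis of the Jacobian ideal J(f) in C{p,q} is {p^2, p + q^2}; counting standard monomials gives mu = 4. Corank 1: A-series; mu = 4 gives A_4.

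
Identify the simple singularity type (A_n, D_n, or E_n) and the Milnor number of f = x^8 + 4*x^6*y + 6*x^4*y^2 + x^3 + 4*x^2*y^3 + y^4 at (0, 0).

Type E_6, Milnor number mu = 6.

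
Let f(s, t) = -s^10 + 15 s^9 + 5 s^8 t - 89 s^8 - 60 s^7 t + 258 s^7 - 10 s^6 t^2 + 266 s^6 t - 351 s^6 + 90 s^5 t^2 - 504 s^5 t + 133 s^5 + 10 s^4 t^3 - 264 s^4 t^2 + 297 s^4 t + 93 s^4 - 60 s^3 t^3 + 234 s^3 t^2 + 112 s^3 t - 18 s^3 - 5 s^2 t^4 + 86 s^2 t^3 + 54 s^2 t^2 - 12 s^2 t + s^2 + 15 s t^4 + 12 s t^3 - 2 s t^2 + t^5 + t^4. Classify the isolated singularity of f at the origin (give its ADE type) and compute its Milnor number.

Type A_{4}, Milnor number mu = 4.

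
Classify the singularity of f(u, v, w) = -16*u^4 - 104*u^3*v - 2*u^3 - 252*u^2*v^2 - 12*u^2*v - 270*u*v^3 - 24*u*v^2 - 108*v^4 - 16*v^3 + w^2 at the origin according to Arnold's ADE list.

E_7

The Hessian of f at 0 has rank 1. Corank 2; j^3 = -2*(u + 2*v)^3 is a perfect cube, so E-series; the 4-jet and mu = 7 give E_7.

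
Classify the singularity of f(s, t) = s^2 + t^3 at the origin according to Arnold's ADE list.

The Hessian of f at 0 has rank 1. Corank 1: A-series; mu = 2 gives A_2.

A_2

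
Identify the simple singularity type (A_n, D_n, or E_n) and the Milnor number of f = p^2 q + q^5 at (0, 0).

The Hessian of f at 0 has rank 0. Corank 2; j^3 = p^2*q has shape L^2 M (L != M), so D-series; mu = 6 gives D_6.

Type D_6, Milnor number mu = 6.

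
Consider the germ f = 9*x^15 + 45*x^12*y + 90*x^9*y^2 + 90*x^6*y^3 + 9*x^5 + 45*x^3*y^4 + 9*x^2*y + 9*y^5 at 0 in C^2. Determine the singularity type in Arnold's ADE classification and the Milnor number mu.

Type D_6, Milnor number mu = 6.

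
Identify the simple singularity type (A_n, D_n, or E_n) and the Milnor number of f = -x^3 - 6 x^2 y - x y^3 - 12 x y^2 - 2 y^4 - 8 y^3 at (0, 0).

Type E_{7}, Milnor number mu = 7.

The Hessian of f at 0 has rank 0. Corank 2; j^3 = -(x + 2*y)^3 is a perfect cube, so E-series; the 4-jet and mu = 7 give E_7.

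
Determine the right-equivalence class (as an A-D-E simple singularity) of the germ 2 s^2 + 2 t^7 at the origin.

A6

The Hessian of f at 0 is [[4, 0], [0, 0]] with rank 1, so corank 1. A Groebner basis of the Jacobian ideal J(f) in C{s,t} is {t^6, s}; counting standard monomials gives mu = 6. Corank 1: A-series; mu = 6 gives A_6.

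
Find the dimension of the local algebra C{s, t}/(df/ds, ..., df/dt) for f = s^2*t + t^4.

The Hessian of f at 0 has rank 0. Corank 2; j^3 = s^2*t has shape L^2 M (L != M), so D-series; mu = 5 gives D_5.

5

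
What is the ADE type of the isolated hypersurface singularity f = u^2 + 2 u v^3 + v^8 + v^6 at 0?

A_{7}

The Hessian of f at 0 has rank 1. Corank 1: A-series; mu = 7 gives A_7.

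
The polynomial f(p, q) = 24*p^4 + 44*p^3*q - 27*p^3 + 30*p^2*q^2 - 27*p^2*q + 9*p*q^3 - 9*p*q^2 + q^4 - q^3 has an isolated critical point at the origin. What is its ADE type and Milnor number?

Type E_7, Milnor number mu = 7.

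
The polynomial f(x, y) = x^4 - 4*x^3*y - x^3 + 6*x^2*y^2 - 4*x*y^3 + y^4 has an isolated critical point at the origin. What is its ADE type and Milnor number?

Type E_{6}, Milnor number mu = 6.

The Hessian of f at 0 is [[0, 0], [0, 0]] with rank 0, so corank 2. A Groebner basis of the Jacobian ideal J(f) in C{x,y} is {y^4, x*y^2 - y^3/3, x^2}; counting standard monomials gives mu = 6. Corank 2; j^3 = -x^3 is a perfect cube, so E-series; the 4-jet and mu = 6 give E_6.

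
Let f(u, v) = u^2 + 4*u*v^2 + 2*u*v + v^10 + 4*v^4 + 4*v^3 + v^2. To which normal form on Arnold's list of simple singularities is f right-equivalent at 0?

The Hessian of f at 0 has rank 1. Corank 1: A-series; mu = 9 gives A_9.

A_{9}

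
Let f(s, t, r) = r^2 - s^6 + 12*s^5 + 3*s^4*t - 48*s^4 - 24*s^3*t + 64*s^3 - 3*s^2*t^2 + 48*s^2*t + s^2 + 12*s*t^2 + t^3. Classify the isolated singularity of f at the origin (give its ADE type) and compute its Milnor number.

The Hessian of f at 0 is [[2, 0, 0], [0, 0, 0], [0, 0, 2]] with rank 2, so corank 1. A Groebner basis of the Jacobian ideal J(f) in C{s,t,r} is {t^2, s, r}; counting standard monomials gives mu = 2. Corank 1: A-series; mu = 2 gives A_2.

Type A_2, Milnor number mu = 2.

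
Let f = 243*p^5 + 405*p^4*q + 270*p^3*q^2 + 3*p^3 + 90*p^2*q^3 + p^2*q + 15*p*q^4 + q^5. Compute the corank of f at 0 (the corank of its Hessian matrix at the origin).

2

Hessian at 0 has rank 0.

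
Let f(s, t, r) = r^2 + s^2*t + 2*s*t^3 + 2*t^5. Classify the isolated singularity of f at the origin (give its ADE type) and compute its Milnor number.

The Hessian of f at 0 has rank 1. Corank 2; j^3 = s^2*t has shape L^2 M (L != M), so D-series; mu = 6 gives D_6.

Type D_6, Milnor number mu = 6.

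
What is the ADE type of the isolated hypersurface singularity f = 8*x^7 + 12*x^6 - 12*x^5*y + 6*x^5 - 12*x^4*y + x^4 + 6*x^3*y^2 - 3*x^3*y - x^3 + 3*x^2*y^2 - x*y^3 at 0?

E_{7}

The Hessian of f at 0 has rank 0. Corank 2; j^3 = -x^3 is a perfect cube, so E-series; the 4-jet and mu = 7 give E_7.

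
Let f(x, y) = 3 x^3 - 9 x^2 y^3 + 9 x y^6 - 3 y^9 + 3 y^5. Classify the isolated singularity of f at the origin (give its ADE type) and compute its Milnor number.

The Hessian of f at 0 has rank 0. Corank 2; j^3 = 3*x^3 is a perfect cube, so E-series; the 5-jet and mu = 8 give E_8.

Type E_8, Milnor number mu = 8.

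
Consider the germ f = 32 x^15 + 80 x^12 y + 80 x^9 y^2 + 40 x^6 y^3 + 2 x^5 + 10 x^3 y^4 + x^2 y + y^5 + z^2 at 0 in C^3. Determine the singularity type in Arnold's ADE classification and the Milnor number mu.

Type D6, Milnor number mu = 6.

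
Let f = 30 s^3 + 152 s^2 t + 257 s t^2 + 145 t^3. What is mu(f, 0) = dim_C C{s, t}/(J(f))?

The Hessian of f at 0 has rank 0. Corank 2; j^3 = (3*s + 5*t)*(10*s^2 + 34*s*t + 29*t^2) splits into three distinct lines over C (the quadratic factor has nonzero discriminant), so D_4.

4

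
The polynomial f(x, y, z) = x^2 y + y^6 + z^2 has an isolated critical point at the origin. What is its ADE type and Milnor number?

Type D_{7}, Milnor number mu = 7.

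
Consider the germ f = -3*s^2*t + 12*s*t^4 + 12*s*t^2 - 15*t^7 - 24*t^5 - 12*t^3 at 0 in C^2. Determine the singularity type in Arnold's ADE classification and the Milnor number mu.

The Hessian of f at 0 has rank 0. Corank 2; j^3 = -3*t*(s - 2*t)^2 has shape L^2 M (L != M), so D-series; mu = 8 gives D_8.

Type D8, Milnor number mu = 8.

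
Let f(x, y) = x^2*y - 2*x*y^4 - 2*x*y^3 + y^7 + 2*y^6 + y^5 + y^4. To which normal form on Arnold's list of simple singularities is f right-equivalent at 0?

D5

The Hessian of f at 0 has rank 0. Corank 2; j^3 = x^2*y has shape L^2 M (L != M), so D-series; mu = 5 gives D_5.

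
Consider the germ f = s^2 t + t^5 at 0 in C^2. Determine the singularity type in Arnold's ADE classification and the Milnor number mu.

The Hessian of f at 0 has rank 0. Corank 2; j^3 = s^2*t has shape L^2 M (L != M), so D-series; mu = 6 gives D_6.

Type D6, Milnor number mu = 6.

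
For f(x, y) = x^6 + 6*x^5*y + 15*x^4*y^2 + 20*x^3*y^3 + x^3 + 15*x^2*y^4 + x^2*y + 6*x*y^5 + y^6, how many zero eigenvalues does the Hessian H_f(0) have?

The Hessian at 0 is [[0, 0], [0, 0]] of rank 0; hence corank 2.

2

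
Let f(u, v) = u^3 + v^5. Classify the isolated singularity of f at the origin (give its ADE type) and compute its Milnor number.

Type E8, Milnor number mu = 8.

The Hessian of f at 0 is [[0, 0], [0, 0]] with rank 0, so corank 2. A Groebner basis of the Jacobian ideal J(f) in C{u,v} is {v^4, u^2}; counting standard monomials gives mu = 8. Corank 2; j^3 = u^3 is a perfect cube, so E-series; the 5-jet and mu = 8 give E_8.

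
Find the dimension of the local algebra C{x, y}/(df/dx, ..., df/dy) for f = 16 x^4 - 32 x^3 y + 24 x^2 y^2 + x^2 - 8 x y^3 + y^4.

3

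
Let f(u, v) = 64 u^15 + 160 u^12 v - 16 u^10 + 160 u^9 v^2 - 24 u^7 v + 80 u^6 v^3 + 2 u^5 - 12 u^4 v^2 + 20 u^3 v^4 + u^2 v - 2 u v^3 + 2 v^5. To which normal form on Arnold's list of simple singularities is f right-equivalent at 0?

D6

The Hessian of f at 0 is [[0, 0], [0, 0]] with rank 0, so corank 2. A Groebner basis of the Jacobian ideal J(f) in C{u,v} is {u^3, u^2*v, u^2/4 + u*v^2, -u*v + v^3}; counting standard monomials gives mu = 6. Corank 2; j^3 = u^2*v has shape L^2 M (L != M), so D-series; mu = 6 gives D_6.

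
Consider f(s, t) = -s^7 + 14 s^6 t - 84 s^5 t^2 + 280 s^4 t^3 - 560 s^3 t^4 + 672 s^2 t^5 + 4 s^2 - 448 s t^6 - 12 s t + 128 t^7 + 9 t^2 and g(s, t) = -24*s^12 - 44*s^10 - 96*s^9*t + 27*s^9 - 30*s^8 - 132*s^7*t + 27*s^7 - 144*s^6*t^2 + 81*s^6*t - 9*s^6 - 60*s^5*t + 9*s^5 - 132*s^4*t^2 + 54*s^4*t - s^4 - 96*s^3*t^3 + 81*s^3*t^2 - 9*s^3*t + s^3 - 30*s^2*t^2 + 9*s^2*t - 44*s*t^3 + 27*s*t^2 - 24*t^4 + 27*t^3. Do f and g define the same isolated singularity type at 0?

The Hessian of f at 0 is [[8, -12], [-12, 18]] with rank 1, so corank 1. A Groebner basis of the Jacobian ideal J(f) in C{s,t} is {t^6, s - 3*t/2}; counting standard monomials gives mu = 6. Corank 1: A-series; mu = 6 gives A_6. The Hessian of g at 0 is [[0, 0], [0, 0]] with rank 0, so corank 2. A Groebner basis of the Jacobian ideal J(g) in C{s,t} is {3*s^2 + 18*s*t + t^4 + t^3 + 27*t^2, s^3 - 45*s^2 - 270*s*t + 12*t^3 - 405*t^2, s^2*t + 11*s^2 + 66*s*t - 16*t^3/3 + 99*t^2, -2*s^2 + s*t^2 - 12*s*t + 7*t^3/3 - 18*t^2}; counting standard monomials gives mu = 7. Corank 2; j^3 = (s + 3*t)^3 is a perfect cube, so E-series; the 4-jet and mu = 7 give E_7. f is A_6 but g is E_7, hence not right-equivalent.

No.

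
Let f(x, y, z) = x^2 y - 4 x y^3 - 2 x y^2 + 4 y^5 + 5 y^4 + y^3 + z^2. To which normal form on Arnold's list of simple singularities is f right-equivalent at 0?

The Hessian of f at 0 is [[0, 0, 0], [0, 0, 0], [0, 0, 2]] with rank 1, so corank 2. A Groebner basis of the Jacobian ideal J(f) in C{x,y,z} is {x*y^2 - x*y/2 + y^2/2, -x*y/2 + y^3 + y^2/2, x^2 - y^2, z}; counting standard monomials gives mu = 5. Corank 2; j^3 = y*(x - y)^2 has shape L^2 M (L != M), so D-series; mu = 5 gives D_5.

D5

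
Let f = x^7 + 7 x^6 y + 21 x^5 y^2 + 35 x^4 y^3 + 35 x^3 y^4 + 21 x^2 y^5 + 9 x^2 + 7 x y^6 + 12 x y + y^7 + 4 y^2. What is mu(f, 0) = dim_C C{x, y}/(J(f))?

The Hessian of f at 0 has rank 1. Corank 1: A-series; mu = 6 gives A_6.

6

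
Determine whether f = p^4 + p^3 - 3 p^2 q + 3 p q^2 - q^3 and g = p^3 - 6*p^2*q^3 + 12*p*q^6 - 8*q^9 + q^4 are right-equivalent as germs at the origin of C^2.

The Hessian of f at 0 has rank 0. Corank 2; j^3 = (p - q)^3 is a perfect cube, so E-series; the 4-jet and mu = 6 give E_6. The Hessian of g at 0 has rank 0. Corank 2; j^3 = p^3 is a perfect cube, so E-series; the 4-jet and mu = 6 give E_6. Both have type E_6, hence right-equivalent.

Yes.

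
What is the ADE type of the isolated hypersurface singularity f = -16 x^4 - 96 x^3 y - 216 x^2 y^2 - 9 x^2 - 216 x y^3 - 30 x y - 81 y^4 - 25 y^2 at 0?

A_{3}

The Hessian of f at 0 has rank 1. Corank 1: A-series; mu = 3 gives A_3.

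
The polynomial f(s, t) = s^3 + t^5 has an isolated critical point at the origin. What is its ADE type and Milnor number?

Type E_{8}, Milnor number mu = 8.

The Hessian of f at 0 is [[0, 0], [0, 0]] with rank 0, so corank 2. A Groebner basis of the Jacobian ideal J(f) in C{s,t} is {t^4, s^2}; counting standard monomials gives mu = 8. Corank 2; j^3 = s^3 is a perfect cube, so E-series; the 5-jet and mu = 8 give E_8.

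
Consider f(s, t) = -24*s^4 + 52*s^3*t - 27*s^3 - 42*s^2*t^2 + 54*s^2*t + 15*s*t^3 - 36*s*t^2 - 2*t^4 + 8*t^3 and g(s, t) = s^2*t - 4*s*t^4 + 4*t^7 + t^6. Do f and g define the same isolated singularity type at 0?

No.

The Hessian of f at 0 is [[0, 0], [0, 0]] with rank 0, so corank 2. A Groebner basis of the Jacobian ideal J(f) in C{s,t} is {19683*s^2/4 - 6561*s*t + t^4 + 27*t^3/4 + 2187*t^2, s^3 + 189*s^2/2 - 126*s*t - t^3/6 + 42*t^2, s^2*t + 405*s^2/4 - 135*s*t - 11*t^3/36 + 45*t^2, 81*s^2 + s*t^2 - 108*s*t - 5*t^3/9 + 36*t^2}; counting standard monomials gives mu = 7. Corank 2; j^3 = -(3*s - 2*t)^3 is a perfect cube, so E-series; the 4-jet and mu = 7 give E_7. The Hessian of g at 0 is [[0, 0], [0, 0]] with rank 0, so corank 2. A Groebner basis of the Jacobian ideal J(g) in C{s,t} is {-s*t/2 + t^4, s^3, s^2*t, s^2/3 + s*t^2}; counting standard monomials gives mu = 7. Corank 2; j^3 = s^2*t has shape L^2 M (L != M), so D-series; mu = 7 gives D_7. f is E_7 but g is D_7, hence not right-equivalent.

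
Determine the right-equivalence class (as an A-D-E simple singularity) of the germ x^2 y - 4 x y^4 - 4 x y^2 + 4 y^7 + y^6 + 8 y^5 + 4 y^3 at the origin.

The Hessian of f at 0 has rank 0. Corank 2; j^3 = y*(x - 2*y)^2 has shape L^2 M (L != M), so D-series; mu = 7 gives D_7.

D_{7}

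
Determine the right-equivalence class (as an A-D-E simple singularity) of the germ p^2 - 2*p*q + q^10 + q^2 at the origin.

A9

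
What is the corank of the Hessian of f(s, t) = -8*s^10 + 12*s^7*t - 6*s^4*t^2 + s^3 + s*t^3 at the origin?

2

Hessian at 0 has rank 0.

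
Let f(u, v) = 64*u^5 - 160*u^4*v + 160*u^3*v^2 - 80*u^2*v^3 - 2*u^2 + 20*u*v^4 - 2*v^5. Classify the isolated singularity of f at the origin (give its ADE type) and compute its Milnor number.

Type A_{4}, Milnor number mu = 4.

The Hessian of f at 0 has rank 1. Corank 1: A-series; mu = 4 gives A_4.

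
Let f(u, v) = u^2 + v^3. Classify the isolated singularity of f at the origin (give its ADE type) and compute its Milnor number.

The Hessian of f at 0 has rank 1. Corank 1: A-series; mu = 2 gives A_2.

Type A_{2}, Milnor number mu = 2.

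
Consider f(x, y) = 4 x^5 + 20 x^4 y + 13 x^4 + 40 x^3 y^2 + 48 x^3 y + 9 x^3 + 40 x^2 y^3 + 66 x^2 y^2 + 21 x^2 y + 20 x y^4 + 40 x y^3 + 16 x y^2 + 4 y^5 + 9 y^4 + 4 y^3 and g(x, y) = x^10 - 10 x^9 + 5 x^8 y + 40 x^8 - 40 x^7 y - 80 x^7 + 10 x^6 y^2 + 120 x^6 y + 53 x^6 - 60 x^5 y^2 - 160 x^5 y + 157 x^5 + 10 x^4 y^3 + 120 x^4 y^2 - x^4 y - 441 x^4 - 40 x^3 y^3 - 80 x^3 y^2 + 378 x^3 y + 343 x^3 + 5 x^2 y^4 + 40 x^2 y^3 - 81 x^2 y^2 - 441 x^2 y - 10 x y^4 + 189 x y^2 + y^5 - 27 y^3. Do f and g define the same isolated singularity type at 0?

The Hessian of f at 0 has rank 0. Corank 2; j^3 = (x + y)*(3*x + 2*y)^2 has shape L^2 M (L != M), so D-series; mu = 5 gives D_5. The Hessian of g at 0 has rank 0. Corank 2; j^3 = (7*x - 3*y)^3 is a perfect cube, so E-series; the 5-jet and mu = 8 give E_8. f is D_5 but g is E_8, hence not right-equivalent.

No.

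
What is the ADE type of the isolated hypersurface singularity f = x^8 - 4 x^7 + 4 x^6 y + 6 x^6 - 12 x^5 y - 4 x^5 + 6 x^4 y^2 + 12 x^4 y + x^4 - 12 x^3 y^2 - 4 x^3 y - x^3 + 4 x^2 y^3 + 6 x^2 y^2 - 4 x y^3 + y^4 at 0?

The Hessian of f at 0 has rank 0. Corank 2; j^3 = -x^3 is a perfect cube, so E-series; the 4-jet and mu = 6 give E_6.

E6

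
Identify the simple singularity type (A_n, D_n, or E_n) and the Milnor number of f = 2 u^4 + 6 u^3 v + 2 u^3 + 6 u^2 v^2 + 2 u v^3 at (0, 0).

Type E7, Milnor number mu = 7.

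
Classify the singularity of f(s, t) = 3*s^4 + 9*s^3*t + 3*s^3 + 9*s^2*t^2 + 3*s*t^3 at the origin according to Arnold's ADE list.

The Hessian of f at 0 has rank 0. Corank 2; j^3 = 3*s^3 is a perfect cube, so E-series; the 4-jet and mu = 7 give E_7.

E7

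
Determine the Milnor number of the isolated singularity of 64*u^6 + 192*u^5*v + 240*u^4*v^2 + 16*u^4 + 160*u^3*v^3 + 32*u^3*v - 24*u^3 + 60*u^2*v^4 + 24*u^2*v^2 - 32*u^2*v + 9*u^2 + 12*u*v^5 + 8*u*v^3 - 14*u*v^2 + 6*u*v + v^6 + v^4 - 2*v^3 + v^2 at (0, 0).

The Hessian of f at 0 is [[18, 6], [6, 2]] with rank 1, so corank 1. A Groebner basis of the Jacobian ideal J(f) in C{u,v} is {u*v^2 + 54*u*v - 405*u/4 + 87*v^2/4 - 135*v/4, -135*u*v + 243*u + v^3 - 54*v^2 + 81*v, u^2 + u*v - 3*u/4 + v^2/4 - v/4}; counting standard monomials gives mu = 5. Corank 1: A-series; mu = 5 gives A_5.

5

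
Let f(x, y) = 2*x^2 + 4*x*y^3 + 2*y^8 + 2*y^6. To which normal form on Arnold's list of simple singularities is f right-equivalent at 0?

A7

The Hessian of f at 0 is [[4, 0], [0, 0]] with rank 1, so corank 1. A Groebner basis of the Jacobian ideal J(f) in C{x,y} is {x^3, x^2*y, x + y^3}; counting standard monomials gives mu = 7. Corank 1: A-series; mu = 7 gives A_7.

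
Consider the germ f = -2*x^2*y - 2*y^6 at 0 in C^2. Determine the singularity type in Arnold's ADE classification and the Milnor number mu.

The Hessian of f at 0 is [[0, 0], [0, 0]] with rank 0, so corank 2. A Groebner basis of the Jacobian ideal J(f) in C{x,y} is {x^2/6 + y^5, x^3, x*y}; counting standard monomials gives mu = 7. Corank 2; j^3 = -2*x^2*y has shape L^2 M (L != M), so D-series; mu = 7 gives D_7.

Type D_7, Milnor number mu = 7.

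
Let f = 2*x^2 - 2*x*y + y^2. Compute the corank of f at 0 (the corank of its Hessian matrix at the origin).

Hessian at 0 has rank 2.

0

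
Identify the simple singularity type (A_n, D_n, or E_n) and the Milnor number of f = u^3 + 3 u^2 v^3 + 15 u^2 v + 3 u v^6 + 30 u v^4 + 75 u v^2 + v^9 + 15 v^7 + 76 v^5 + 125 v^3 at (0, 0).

Type E8, Milnor number mu = 8.

The Hessian of f at 0 is [[0, 0], [0, 0]] with rank 0, so corank 2. A Groebner basis of the Jacobian ideal J(f) in C{u,v} is {u^2/2 + u*v^3 + 5*u*v + 25*v^2/2, v^4, u^3 - 75*u*v^2 - 250*v^3, u^2*v + 10*u*v^2 + 25*v^3}; counting standard monomials gives mu = 8. Corank 2; j^3 = (u + 5*v)^3 is a perfect cube, so E-series; the 5-jet and mu = 8 give E_8.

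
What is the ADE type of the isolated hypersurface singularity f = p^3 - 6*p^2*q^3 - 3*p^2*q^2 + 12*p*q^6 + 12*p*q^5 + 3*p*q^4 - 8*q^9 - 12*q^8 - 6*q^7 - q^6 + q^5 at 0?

E8

The Hessian of f at 0 has rank 0. Corank 2; j^3 = p^3 is a perfect cube, so E-series; the 5-jet and mu = 8 give E_8.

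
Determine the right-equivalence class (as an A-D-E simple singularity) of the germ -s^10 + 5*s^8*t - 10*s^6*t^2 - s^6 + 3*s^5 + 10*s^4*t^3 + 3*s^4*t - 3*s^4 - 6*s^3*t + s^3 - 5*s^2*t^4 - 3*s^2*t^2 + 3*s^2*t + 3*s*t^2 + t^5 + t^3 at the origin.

E8

The Hessian of f at 0 has rank 0. Corank 2; j^3 = (s + t)^3 is a perfect cube, so E-series; the 5-jet and mu = 8 give E_8.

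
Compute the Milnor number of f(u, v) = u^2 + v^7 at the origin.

6

The Hessian of f at 0 is [[2, 0], [0, 0]] with rank 1, so corank 1. A Groebner basis of the Jacobian ideal J(f) in C{u,v} is {v^6, u}; counting standard monomials gives mu = 6. Corank 1: A-series; mu = 6 gives A_6.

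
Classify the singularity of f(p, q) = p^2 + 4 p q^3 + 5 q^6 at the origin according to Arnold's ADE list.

A_{5}

The Hessian of f at 0 is [[2, 0], [0, 0]] with rank 1, so corank 1. A Groebner basis of the Jacobian ideal J(f) in C{p,q} is {p*q^2, p/2 + q^3, p^2}; counting standard monomials gives mu = 5. Corank 1: A-series; mu = 5 gives A_5.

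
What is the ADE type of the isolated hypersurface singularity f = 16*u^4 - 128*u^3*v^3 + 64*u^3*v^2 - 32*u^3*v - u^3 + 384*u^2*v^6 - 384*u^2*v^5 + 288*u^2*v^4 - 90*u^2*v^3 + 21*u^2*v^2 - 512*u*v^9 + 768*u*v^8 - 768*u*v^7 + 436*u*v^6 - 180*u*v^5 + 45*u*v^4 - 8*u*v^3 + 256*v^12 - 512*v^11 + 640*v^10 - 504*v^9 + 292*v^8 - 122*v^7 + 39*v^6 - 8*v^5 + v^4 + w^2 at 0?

E6

The Hessian of f at 0 is [[0, 0, 0], [0, 0, 0], [0, 0, 2]] with rank 1, so corank 2. A Groebner basis of the Jacobian ideal J(f) in C{u,v,w} is {u^3, u^2*v, u^2/2 + u*v^2, 3*u^2 + v^3, w}; counting standard monomials gives mu = 6. Corank 2; j^3 = -u^3 is a perfect cube, so E-series; the 4-jet and mu = 6 give E_6.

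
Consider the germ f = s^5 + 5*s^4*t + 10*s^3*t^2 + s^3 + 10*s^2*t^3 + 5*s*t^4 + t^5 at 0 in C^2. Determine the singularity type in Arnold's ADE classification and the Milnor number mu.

Type E8, Milnor number mu = 8.

The Hessian of f at 0 has rank 0. Corank 2; j^3 = s^3 is a perfect cube, so E-series; the 5-jet and mu = 8 give E_8.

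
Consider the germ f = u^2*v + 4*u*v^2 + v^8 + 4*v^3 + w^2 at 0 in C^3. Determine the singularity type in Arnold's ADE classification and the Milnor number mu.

The Hessian of f at 0 is [[0, 0, 0], [0, 0, 0], [0, 0, 2]] with rank 1, so corank 2. A Groebner basis of the Jacobian ideal J(f) in C{u,v,w} is {u^2/8 + v^7 - v^2/2, u^3 + 8*v^3, u*v + 2*v^2, w}; counting standard monomials gives mu = 9. Corank 2; j^3 = v*(u + 2*v)^2 has shape L^2 M (L != M), so D-series; mu = 9 gives D_9.

Type D_{9}, Milnor number mu = 9.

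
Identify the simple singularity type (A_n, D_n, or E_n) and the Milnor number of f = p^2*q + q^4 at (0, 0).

The Hessian of f at 0 has rank 0. Corank 2; j^3 = p^2*q has shape L^2 M (L != M), so D-series; mu = 5 gives D_5.

Type D_5, Milnor number mu = 5.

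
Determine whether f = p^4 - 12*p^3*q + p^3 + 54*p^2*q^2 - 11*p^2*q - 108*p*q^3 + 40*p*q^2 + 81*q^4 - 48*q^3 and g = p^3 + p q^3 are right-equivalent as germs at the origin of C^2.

The Hessian of f at 0 is [[0, 0], [0, 0]] with rank 0, so corank 2. A Groebner basis of the Jacobian ideal J(f) in C{p,q} is {p*q^2 - p*q + 4*q^2, -p*q/4 + q^3 + q^2, p^2 - 7*p*q + 12*q^2}; counting standard monomials gives mu = 5. Corank 2; j^3 = (p - 4*q)^2*(p - 3*q) has shape L^2 M (L != M), so D-series; mu = 5 gives D_5. The Hessian of g at 0 is [[0, 0], [0, 0]] with rank 0, so corank 2. A Groebner basis of the Jacobian ideal J(g) in C{p,q} is {p^3, p*q^2, 3*p^2 + q^3}; counting standard monomials gives mu = 7. Corank 2; j^3 = p^3 is a perfect cube, so E-series; the 4-jet and mu = 7 give E_7. f is D_5 but g is E_7, hence not right-equivalent.

No.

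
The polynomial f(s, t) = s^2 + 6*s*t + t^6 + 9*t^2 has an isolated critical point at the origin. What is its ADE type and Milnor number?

Type A_{5}, Milnor number mu = 5.

The Hessian of f at 0 is [[2, 6], [6, 18]] with rank 1, so corank 1. A Groebner basis of the Jacobian ideal J(f) in C{s,t} is {t^5, s + 3*t}; counting standard monomials gives mu = 5. Corank 1: A-series; mu = 5 gives A_5.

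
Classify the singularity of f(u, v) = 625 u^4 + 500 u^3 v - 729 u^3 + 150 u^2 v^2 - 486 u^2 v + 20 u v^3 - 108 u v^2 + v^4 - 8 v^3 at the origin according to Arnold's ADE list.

The Hessian of f at 0 is [[0, 0], [0, 0]] with rank 0, so corank 2. A Groebner basis of the Jacobian ideal J(f) in C{u,v} is {v^4, u*v^2 + 29*v^3/135, u^2 + 4*u*v/9 + 4*v^2/81}; counting standard monomials gives mu = 6. Corank 2; j^3 = -(9*u + 2*v)^3 is a perfect cube, so E-series; the 4-jet and mu = 6 give E_6.

E6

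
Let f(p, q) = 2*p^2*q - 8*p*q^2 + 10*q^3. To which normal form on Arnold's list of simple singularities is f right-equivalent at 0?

The Hessian of f at 0 has rank 0. Corank 2; j^3 = 2*q*(p^2 - 4*p*q + 5*q^2) splits into three distinct lines over C (the quadratic factor has nonzero discriminant), so D_4.

D_4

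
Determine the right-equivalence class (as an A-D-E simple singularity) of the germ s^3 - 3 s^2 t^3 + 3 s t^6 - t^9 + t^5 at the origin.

The Hessian of f at 0 is [[0, 0], [0, 0]] with rank 0, so corank 2. A Groebner basis of the Jacobian ideal J(f) in C{s,t} is {-s^2/2 + s*t^3, t^4, s^3, s^2*t}; counting standard monomials gives mu = 8. Corank 2; j^3 = s^3 is a perfect cube, so E-series; the 5-jet and mu = 8 give E_8.

E8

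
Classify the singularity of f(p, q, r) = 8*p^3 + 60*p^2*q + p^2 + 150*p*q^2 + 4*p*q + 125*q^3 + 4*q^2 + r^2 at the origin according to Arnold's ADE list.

A_2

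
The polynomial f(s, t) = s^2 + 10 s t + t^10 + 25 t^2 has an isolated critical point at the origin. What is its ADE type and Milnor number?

The Hessian of f at 0 has rank 1. Corank 1: A-series; mu = 9 gives A_9.

Type A_9, Milnor number mu = 9.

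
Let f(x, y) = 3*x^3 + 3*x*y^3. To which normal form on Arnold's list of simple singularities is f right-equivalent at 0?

E_7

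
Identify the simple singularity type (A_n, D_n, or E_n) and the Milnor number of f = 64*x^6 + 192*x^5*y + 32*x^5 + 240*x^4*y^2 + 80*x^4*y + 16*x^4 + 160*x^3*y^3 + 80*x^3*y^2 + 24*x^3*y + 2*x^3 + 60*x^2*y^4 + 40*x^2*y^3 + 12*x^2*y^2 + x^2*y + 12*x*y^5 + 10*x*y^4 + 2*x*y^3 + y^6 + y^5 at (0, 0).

Type D_{7}, Milnor number mu = 7.

The Hessian of f at 0 is [[0, 0], [0, 0]] with rank 0, so corank 2. A Groebner basis of the Jacobian ideal J(f) in C{x,y} is {x^2/6 - 7*x*y/24 + y^4 - 7*y^3/24, x^3, x^2*y + x^2/12 - x*y/48 - y^3/48, x^2/6 + x*y^2 + 5*x*y/24 + 5*y^3/24}; counting standard monomials gives mu = 7. Corank 2; j^3 = x^2*(2*x + y) has shape L^2 M (L != M), so D-series; mu = 7 gives D_7.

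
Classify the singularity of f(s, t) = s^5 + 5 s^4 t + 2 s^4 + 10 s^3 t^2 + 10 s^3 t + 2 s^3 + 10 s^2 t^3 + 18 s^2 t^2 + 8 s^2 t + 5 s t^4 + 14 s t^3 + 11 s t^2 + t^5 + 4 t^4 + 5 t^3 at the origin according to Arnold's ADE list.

D4

The Hessian of f at 0 is [[0, 0], [0, 0]] with rank 0, so corank 2. A Groebner basis of the Jacobian ideal J(f) in C{s,t} is {t^3, s^2 + t^2/2, s*t + t^2/2}; counting standard monomials gives mu = 4. Corank 2; j^3 = (s + t)*(2*s^2 + 6*s*t + 5*t^2) splits into three distinct lines over C (the quadratic factor has nonzero discriminant), so D_4.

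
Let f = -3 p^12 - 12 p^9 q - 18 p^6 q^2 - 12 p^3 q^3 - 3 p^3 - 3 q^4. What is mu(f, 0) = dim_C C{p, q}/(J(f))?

6

The Hessian of f at 0 is [[0, 0], [0, 0]] with rank 0, so corank 2. A Groebner basis of the Jacobian ideal J(f) in C{p,q} is {q^3, p^2}; counting standard monomials gives mu = 6. Corank 2; j^3 = -3*p^3 is a perfect cube, so E-series; the 4-jet and mu = 6 give E_6.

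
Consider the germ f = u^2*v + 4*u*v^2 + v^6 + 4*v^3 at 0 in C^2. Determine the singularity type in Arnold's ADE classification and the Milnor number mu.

Type D7, Milnor number mu = 7.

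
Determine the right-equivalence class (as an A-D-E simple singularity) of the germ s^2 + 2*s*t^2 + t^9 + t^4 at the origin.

A_{8}

The Hessian of f at 0 is [[2, 0], [0, 0]] with rank 1, so corank 1. A Groebner basis of the Jacobian ideal J(f) in C{s,t} is {s^4, s + t^2}; counting standard monomials gives mu = 8. Corank 1: A-series; mu = 8 gives A_8.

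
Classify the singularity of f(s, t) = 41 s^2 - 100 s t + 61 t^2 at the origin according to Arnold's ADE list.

A_1

The Hessian of f at 0 is [[82, -100], [-100, 122]] with rank 2, so corank 0. A Groebner basis of the Jacobian ideal J(f) in C{s,t} is {s, t}; counting standard monomials gives mu = 1. Corank 0: nondegenerate Morse point, so A_1.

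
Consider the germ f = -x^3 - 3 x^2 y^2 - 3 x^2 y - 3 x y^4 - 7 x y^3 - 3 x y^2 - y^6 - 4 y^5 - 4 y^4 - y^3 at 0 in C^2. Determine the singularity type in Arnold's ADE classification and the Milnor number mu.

Type E_{7}, Milnor number mu = 7.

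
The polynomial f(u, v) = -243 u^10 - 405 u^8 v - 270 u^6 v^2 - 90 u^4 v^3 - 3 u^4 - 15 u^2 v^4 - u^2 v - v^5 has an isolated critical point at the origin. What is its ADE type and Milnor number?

Type D_{6}, Milnor number mu = 6.

The Hessian of f at 0 has rank 0. Corank 2; j^3 = -u^2*v has shape L^2 M (L != M), so D-series; mu = 6 gives D_6.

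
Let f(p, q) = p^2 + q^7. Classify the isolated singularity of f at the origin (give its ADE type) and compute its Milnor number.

The Hessian of f at 0 has rank 1. Corank 1: A-series; mu = 6 gives A_6.

Type A_6, Milnor number mu = 6.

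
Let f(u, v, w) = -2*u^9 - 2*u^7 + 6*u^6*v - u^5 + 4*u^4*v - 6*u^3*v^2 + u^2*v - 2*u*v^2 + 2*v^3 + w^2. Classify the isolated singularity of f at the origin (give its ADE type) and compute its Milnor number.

The Hessian of f at 0 is [[0, 0, 0], [0, 0, 0], [0, 0, 2]] with rank 1, so corank 2. A Groebner basis of the Jacobian ideal J(f) in C{u,v,w} is {v^3, u^2 + 2*v^2, u*v - v^2, w}; counting standard monomials gives mu = 4. Corank 2; j^3 = v*(u^2 - 2*u*v + 2*v^2) splits into three distinct lines over C (the quadratic factor has nonzero discriminant), so D_4.

Type D4, Milnor number mu = 4.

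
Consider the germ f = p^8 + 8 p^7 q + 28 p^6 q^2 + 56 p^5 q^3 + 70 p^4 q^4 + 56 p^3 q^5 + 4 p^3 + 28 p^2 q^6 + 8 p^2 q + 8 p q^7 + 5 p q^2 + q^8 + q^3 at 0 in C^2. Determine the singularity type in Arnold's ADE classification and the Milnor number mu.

The Hessian of f at 0 has rank 0. Corank 2; j^3 = (p + q)*(2*p + q)^2 has shape L^2 M (L != M), so D-series; mu = 9 gives D_9.

Type D_{9}, Milnor number mu = 9.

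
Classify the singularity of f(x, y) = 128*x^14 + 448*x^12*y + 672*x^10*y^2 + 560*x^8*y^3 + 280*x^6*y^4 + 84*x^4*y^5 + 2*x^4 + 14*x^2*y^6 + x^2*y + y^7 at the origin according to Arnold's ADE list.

The Hessian of f at 0 is [[0, 0], [0, 0]] with rank 0, so corank 2. A Groebner basis of the Jacobian ideal J(f) in C{x,y} is {x^2/7 + y^6, x^3, x*y}; counting standard monomials gives mu = 8. Corank 2; j^3 = x^2*y has shape L^2 M (L != M), so D-series; mu = 8 gives D_8.

D8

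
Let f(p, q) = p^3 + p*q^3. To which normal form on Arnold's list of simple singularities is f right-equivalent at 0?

E_{7}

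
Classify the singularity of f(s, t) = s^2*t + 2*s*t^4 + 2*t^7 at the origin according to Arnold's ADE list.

D_8

The Hessian of f at 0 has rank 0. Corank 2; j^3 = s^2*t has shape L^2 M (L != M), so D-series; mu = 8 gives D_8.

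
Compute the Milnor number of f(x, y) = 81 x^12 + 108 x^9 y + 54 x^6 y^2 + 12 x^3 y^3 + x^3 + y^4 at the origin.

The Hessian of f at 0 has rank 0. Corank 2; j^3 = x^3 is a perfect cube, so E-series; the 4-jet and mu = 6 give E_6.

6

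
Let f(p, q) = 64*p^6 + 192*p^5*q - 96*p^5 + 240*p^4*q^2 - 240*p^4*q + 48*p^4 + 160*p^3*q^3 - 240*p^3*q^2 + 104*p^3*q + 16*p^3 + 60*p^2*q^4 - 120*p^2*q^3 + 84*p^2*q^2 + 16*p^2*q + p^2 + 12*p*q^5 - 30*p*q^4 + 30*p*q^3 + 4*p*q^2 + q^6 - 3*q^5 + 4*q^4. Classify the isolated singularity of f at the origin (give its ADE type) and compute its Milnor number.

Type A_4, Milnor number mu = 4.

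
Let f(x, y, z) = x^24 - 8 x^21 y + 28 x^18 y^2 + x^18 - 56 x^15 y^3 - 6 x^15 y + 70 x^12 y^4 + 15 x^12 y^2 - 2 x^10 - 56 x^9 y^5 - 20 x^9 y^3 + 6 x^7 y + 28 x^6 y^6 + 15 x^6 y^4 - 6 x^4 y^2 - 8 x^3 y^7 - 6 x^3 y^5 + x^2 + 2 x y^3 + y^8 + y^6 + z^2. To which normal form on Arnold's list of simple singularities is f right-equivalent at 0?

A_{7}

The Hessian of f at 0 has rank 2. Corank 1: A-series; mu = 7 gives A_7.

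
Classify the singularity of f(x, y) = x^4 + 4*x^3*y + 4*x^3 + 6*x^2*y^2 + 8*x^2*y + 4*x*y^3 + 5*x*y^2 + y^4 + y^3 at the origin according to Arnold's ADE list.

D5

The Hessian of f at 0 is [[0, 0], [0, 0]] with rank 0, so corank 2. A Groebner basis of the Jacobian ideal J(f) in C{x,y} is {x*y^2 + 2*x*y + y^2, -4*x*y + y^3 - 2*y^2, x^2 + 3*x*y/2 + y^2/2}; counting standard monomials gives mu = 5. Corank 2; j^3 = (x + y)*(2*x + y)^2 has shape L^2 M (L != M), so D-series; mu = 5 gives D_5.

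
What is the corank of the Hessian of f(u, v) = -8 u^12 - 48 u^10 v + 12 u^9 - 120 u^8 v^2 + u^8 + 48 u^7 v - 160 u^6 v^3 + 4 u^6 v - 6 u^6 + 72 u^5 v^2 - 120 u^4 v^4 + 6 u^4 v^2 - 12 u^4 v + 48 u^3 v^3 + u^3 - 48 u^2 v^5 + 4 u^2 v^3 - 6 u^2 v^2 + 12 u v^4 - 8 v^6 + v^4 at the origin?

2

Hessian at 0 has rank 0.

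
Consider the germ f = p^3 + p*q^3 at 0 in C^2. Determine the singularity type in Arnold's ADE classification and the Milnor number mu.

Type E_{7}, Milnor number mu = 7.

The Hessian of f at 0 has rank 0. Corank 2; j^3 = p^3 is a perfect cube, so E-series; the 4-jet and mu = 7 give E_7.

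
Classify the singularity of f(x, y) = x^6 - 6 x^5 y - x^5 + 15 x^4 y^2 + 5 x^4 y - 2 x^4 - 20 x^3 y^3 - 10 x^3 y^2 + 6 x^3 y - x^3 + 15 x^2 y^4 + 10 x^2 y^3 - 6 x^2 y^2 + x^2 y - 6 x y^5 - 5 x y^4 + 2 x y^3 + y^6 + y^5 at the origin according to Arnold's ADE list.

D_{7}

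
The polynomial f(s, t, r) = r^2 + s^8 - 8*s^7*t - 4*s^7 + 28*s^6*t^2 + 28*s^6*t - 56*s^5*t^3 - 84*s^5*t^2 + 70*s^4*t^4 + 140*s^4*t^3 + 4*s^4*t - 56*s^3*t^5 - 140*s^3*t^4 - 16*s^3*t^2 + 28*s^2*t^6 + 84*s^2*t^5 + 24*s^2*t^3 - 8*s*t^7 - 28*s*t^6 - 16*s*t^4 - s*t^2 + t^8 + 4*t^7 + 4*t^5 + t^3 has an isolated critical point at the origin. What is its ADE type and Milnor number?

Type D_{9}, Milnor number mu = 9.

The Hessian of f at 0 is [[0, 0, 0], [0, 0, 0], [0, 0, 2]] with rank 1, so corank 2. A Groebner basis of the Jacobian ideal J(f) in C{s,t,r} is {s^4 + 4*s*t^2 - s*t/2 - 3*t^2/2, s^3*t + s*t^2 - t^2/2, s^2*t^2, t^3, r}; counting standard monomials gives mu = 9. Corank 2; j^3 = -t^2*(s - t) has shape L^2 M (L != M), so D-series; mu = 9 gives D_9.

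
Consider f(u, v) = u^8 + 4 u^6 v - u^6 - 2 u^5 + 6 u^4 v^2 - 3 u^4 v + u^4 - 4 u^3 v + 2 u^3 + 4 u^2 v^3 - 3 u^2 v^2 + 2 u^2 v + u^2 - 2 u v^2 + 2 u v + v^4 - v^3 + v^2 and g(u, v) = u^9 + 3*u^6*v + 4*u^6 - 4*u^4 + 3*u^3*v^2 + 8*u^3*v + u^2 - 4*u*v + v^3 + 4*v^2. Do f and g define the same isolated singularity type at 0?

Yes.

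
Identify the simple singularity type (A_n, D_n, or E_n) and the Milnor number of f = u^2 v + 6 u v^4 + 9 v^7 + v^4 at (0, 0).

The Hessian of f at 0 has rank 0. Corank 2; j^3 = u^2*v has shape L^2 M (L != M), so D-series; mu = 5 gives D_5.

Type D_5, Milnor number mu = 5.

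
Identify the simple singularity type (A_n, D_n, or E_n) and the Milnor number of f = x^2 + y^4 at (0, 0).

Type A3, Milnor number mu = 3.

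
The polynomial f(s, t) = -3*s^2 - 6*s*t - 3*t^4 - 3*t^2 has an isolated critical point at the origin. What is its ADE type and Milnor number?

Type A_{3}, Milnor number mu = 3.

The Hessian of f at 0 has rank 1. Corank 1: A-series; mu = 3 gives A_3.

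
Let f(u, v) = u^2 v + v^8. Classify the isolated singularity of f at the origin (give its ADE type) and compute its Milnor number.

Type D9, Milnor number mu = 9.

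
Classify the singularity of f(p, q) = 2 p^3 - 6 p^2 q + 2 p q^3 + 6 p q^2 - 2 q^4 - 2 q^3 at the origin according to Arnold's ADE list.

The Hessian of f at 0 is [[0, 0], [0, 0]] with rank 0, so corank 2. A Groebner basis of the Jacobian ideal J(f) in C{p,q} is {p^3 - 3*p^2*q - 6*p^2 + 12*p*q - 6*q^2, 3*p^2 + p*q^2 - 6*p*q + 3*q^2, 3*p^2 - 6*p*q + q^3 + 3*q^2}; counting standard monomials gives mu = 7. Corank 2; j^3 = 2*(p - q)^3 is a perfect cube, so E-series; the 4-jet and mu = 7 give E_7.

E_{7}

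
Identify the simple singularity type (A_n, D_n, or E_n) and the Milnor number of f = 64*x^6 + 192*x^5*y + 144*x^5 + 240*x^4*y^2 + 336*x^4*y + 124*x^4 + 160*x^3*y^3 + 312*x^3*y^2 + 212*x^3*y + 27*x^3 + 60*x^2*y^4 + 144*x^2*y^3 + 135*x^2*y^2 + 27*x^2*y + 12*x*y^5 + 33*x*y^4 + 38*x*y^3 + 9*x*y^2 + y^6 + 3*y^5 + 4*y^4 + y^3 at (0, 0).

Type E_6, Milnor number mu = 6.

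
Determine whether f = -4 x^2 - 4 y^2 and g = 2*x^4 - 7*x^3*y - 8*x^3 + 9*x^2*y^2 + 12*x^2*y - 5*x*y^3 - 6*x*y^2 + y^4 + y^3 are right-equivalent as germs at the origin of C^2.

The Hessian of f at 0 has rank 2. Corank 0: nondegenerate Morse point, so A_1. The Hessian of g at 0 has rank 0. Corank 2; j^3 = -(2*x - y)^3 is a perfect cube, so E-series; the 4-jet and mu = 7 give E_7. f is A_1 but g is E_7, hence not right-equivalent.

No.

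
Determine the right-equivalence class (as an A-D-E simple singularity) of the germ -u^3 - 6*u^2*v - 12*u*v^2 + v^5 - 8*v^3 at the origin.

E8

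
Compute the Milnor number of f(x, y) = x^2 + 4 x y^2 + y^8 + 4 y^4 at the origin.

7

The Hessian of f at 0 is [[2, 0], [0, 0]] with rank 1, so corank 1. A Groebner basis of the Jacobian ideal J(f) in C{x,y} is {x^4, x^3*y, x/2 + y^2}; counting standard monomials gives mu = 7. Corank 1: A-series; mu = 7 gives A_7.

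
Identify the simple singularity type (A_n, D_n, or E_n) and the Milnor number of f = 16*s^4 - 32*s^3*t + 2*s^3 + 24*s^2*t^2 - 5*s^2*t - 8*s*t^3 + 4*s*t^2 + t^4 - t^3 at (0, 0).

Type D_{5}, Milnor number mu = 5.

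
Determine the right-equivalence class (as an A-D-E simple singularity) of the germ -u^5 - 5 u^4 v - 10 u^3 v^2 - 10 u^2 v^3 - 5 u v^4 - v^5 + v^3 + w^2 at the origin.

The Hessian of f at 0 has rank 1. Corank 2; j^3 = v^3 is a perfect cube, so E-series; the 5-jet and mu = 8 give E_8.

E_8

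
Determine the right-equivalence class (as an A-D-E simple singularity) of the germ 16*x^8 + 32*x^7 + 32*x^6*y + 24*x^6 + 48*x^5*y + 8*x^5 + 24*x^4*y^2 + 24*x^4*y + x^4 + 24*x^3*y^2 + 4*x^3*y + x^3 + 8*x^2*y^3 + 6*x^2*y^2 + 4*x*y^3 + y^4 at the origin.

E_6

The Hessian of f at 0 is [[0, 0], [0, 0]] with rank 0, so corank 2. A Groebner basis of the Jacobian ideal J(f) in C{x,y} is {y^4, x*y^2 + y^3/3, x^2}; counting standard monomials gives mu = 6. Corank 2; j^3 = x^3 is a perfect cube, so E-series; the 4-jet and mu = 6 give E_6.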